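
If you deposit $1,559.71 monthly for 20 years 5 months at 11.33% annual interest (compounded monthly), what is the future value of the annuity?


Future value of an ordinary annuity: FV = PMT × ((1 + r)^n − 1) / r
Monthly rate r = 0.1133/12 ≈ 0.00944167, n = 245
FV = $1,559.71 × ((1 + 0.1133/12)^245 − 1) / (0.1133/12)
FV = $1,559.71 × 952.979258
FV = $1,486,371.28

FV = PMT × ((1+r)^n - 1)/r = $1,486,371.28


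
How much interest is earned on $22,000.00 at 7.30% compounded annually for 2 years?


Compound interest earned = final amount − principal.
A = P(1 + r/n)^(nt) = $22,000.00 × (1 + 0.073/1)^(1 × 2) = $25,329.24
Interest = A − P = $25,329.24 − $22,000.00 = $3,329.24

Interest = A - P = $3,329.24


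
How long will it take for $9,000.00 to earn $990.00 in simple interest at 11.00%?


Rearrange the simple interest formula for t:
I = P × r × t  ⇒  t = I / (P × r)
t = $990.00 / ($9,000.00 × 0.11)
t = 1

t = I/(P×r) = 1 year


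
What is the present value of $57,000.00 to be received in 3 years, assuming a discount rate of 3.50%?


Present value formula: PV = FV / (1 + r)^t
PV = $57,000.00 / (1 + 0.035)^3
PV = $57,000.00 / 1.108718
PV = $51,410.73

PV = FV / (1 + r)^t = $51,410.73


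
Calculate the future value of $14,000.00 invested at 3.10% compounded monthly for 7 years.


Compound interest formula: A = P(1 + r/n)^(nt)
A = $14,000.00 × (1 + 0.031/12)^(12 × 7)
Growth factor: (1 + 0.031/12)^84 = 1.2419965
A = $14,000.00 × 1.2419965
A = $17,387.95

A = P(1 + r/n)^(nt) = $17,387.95


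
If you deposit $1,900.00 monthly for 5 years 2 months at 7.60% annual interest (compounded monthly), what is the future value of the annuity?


Future value of an ordinary annuity: FV = PMT × ((1 + r)^n − 1) / r
Monthly rate r = 0.076/12 ≈ 0.00633333, n = 62
FV = $1,900.00 × ((1 + 0.076/12)^62 − 1) / (0.076/12)
FV = $1,900.00 × 75.646120
FV = $143,727.63

FV = PMT × ((1+r)^n - 1)/r = $143,727.63


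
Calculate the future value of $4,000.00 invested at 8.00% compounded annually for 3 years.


Compound interest formula: A = P(1 + r/n)^(nt)
A = $4,000.00 × (1 + 0.08/1)^(1 × 3)
Growth factor: (1 + 0.08/1)^3 = 1.259712
A = $4,000.00 × 1.259712
A = $5,038.85

A = P(1 + r/n)^(nt) = $5,038.85


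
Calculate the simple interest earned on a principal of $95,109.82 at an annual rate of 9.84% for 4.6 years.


Simple interest formula: I = P × r × t
I = $95,109.82 × 0.0984 × 4.6
I = $43,050.51

I = P × r × t = $43,050.51


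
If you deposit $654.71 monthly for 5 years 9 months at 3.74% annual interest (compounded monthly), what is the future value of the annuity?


Future value of an ordinary annuity: FV = PMT × ((1 + r)^n − 1) / r
Monthly rate r = 0.0374/12 ≈ 0.00311667, n = 69
FV = $654.71 × ((1 + 0.0374/12)^69 − 1) / (0.0374/12)
FV = $654.71 × 76.847904
FV = $50,313.09

FV = PMT × ((1+r)^n - 1)/r = $50,313.09


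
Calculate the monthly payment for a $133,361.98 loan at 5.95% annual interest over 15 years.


Loan payment formula: PMT = PV × r / (1 − (1 + r)^(−n))
Monthly rate r = 0.0595/12 ≈ 0.00495833, n = 180 months
Denominator: 1 − (1 + 0.0595/12)^(−180) = 0.5894652
PMT = $133,361.98 × (0.0595/12) / 0.5894652
PMT = $1,121.78 per month

PMT = PV × r / (1-(1+r)^(-n)) = $1,121.78/month


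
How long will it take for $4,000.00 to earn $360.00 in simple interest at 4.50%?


Rearrange the simple interest formula for t:
I = P × r × t  ⇒  t = I / (P × r)
t = $360.00 / ($4,000.00 × 0.045)
t = 2

t = I/(P×r) = 2 years


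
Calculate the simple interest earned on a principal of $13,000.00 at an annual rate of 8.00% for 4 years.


Simple interest formula: I = P × r × t
I = $13,000.00 × 0.08 × 4
I = $4,160.00

I = P × r × t = $4,160.00


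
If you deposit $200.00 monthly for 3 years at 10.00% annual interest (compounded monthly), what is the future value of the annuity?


Future value of an ordinary annuity: FV = PMT × ((1 + r)^n − 1) / r
Monthly rate r = 0.1/12 ≈ 0.00833333, n = 36
FV = $200.00 × ((1 + 0.1/12)^36 − 1) / (0.1/12)
FV = $200.00 × 41.781821
FV = $8,356.36

FV = PMT × ((1+r)^n - 1)/r = $8,356.36


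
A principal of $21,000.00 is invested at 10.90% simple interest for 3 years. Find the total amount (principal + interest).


Total amount formula: A = P(1 + rt) = P + P·r·t
Interest: I = P × r × t = $21,000.00 × 0.109 × 3 = $6,867.00
A = P + I = $21,000.00 + $6,867.00 = $27,867.00

A = P + I = P(1 + rt) = $27,867.00


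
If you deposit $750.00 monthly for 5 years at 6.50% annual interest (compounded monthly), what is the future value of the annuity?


Future value of an ordinary annuity: FV = PMT × ((1 + r)^n − 1) / r
Monthly rate r = 0.065/12 ≈ 0.00541667, n = 60
FV = $750.00 × ((1 + 0.065/12)^60 − 1) / (0.065/12)
FV = $750.00 × 70.673968
FV = $53,005.48

FV = PMT × ((1+r)^n - 1)/r = $53,005.48


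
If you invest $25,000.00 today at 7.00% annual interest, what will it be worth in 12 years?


Future value formula: FV = PV × (1 + r)^t
FV = $25,000.00 × (1 + 0.07)^12
FV = $25,000.00 × 2.2521916
FV = $56,304.79

FV = PV × (1 + r)^t = $56,304.79


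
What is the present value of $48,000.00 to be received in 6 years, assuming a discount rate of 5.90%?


Present value formula: PV = FV / (1 + r)^t
PV = $48,000.00 / (1 + 0.059)^6
PV = $48,000.00 / 1.4105087
PV = $34,030.28

PV = FV / (1 + r)^t = $34,030.28


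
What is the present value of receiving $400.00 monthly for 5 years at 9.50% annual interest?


Present value of an ordinary annuity: PV = PMT × (1 − (1 + r)^(−n)) / r
Monthly rate r = 0.095/12 ≈ 0.00791667, n = 60
PV = $400.00 × (1 − (1 + 0.095/12)^(−60)) / (0.095/12)
PV = $400.00 × 47.614827
PV = $19,045.93

PV = PMT × (1-(1+r)^(-n))/r = $19,045.93


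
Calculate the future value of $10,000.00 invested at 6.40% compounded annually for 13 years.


Compound interest formula: A = P(1 + r/n)^(nt)
A = $10,000.00 × (1 + 0.064/1)^(1 × 13)
Growth factor: (1 + 0.064/1)^13 = 2.239965
A = $10,000.00 × 2.239965
A = $22,399.65

A = P(1 + r/n)^(nt) = $22,399.65


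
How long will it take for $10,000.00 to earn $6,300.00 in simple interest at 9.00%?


Rearrange the simple interest formula for t:
I = P × r × t  ⇒  t = I / (P × r)
t = $6,300.00 / ($10,000.00 × 0.09)
t = 7

t = I/(P×r) = 7 years


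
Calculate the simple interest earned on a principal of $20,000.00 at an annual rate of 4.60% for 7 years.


Simple interest formula: I = P × r × t
I = $20,000.00 × 0.046 × 7
I = $6,440.00

I = P × r × t = $6,440.00


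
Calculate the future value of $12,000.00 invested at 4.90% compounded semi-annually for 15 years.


Compound interest formula: A = P(1 + r/n)^(nt)
A = $12,000.00 × (1 + 0.049/2)^(2 × 15)
Growth factor: (1 + 0.049/2)^30 = 2.0670876
A = $12,000.00 × 2.0670876
A = $24,805.05

A = P(1 + r/n)^(nt) = $24,805.05


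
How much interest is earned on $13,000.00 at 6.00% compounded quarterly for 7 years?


Compound interest earned = final amount − principal.
A = P(1 + r/n)^(nt) = $13,000.00 × (1 + 0.06/4)^(4 × 7) = $19,723.89
Interest = A − P = $19,723.89 − $13,000.00 = $6,723.89

Interest = A - P = $6,723.89


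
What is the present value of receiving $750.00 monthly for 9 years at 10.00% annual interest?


Present value of an ordinary annuity: PV = PMT × (1 − (1 + r)^(−n)) / r
Monthly rate r = 0.1/12 ≈ 0.00833333, n = 108
PV = $750.00 × (1 − (1 + 0.1/12)^(−108)) / (0.1/12)
PV = $750.00 × 71.029355
PV = $53,272.02

PV = PMT × (1-(1+r)^(-n))/r = $53,272.02


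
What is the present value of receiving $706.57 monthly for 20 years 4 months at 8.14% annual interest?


Present value of an ordinary annuity: PV = PMT × (1 − (1 + r)^(−n)) / r
Monthly rate r = 0.0814/12 ≈ 0.00678333, n = 244
PV = $706.57 × (1 − (1 + 0.0814/12)^(−244)) / (0.0814/12)
PV = $706.57 × 119.095235
PV = $84,149.12

PV = PMT × (1-(1+r)^(-n))/r = $84,149.12


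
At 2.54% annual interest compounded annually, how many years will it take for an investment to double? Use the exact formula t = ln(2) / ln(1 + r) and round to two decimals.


Doubling condition: (1 + r)^t = 2
Take ln of both sides: t × ln(1 + r) = ln(2)
t = ln(2) / ln(1 + r)
t = 0.693147 / 0.025083
t = 27.63

t = ln(2) / ln(1 + r) = 27.63 years


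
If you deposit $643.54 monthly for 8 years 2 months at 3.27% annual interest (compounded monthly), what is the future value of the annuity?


Future value of an ordinary annuity: FV = PMT × ((1 + r)^n − 1) / r
Monthly rate r = 0.0327/12 = 0.002725, n = 98
FV = $643.54 × ((1 + 0.0327/12)^98 − 1) / (0.0327/12)
FV = $643.54 × 112.1583353
FV = $72,178.38

FV = PMT × ((1+r)^n - 1)/r = $72,178.38


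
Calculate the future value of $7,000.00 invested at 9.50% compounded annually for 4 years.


Compound interest formula: A = P(1 + r/n)^(nt)
A = $7,000.00 × (1 + 0.095/1)^(1 × 4)
Growth factor: (1 + 0.095/1)^4 = 1.437661
A = $7,000.00 × 1.437661
A = $10,063.63

A = P(1 + r/n)^(nt) = $10,063.63


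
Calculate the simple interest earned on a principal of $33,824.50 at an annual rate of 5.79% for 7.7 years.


Simple interest formula: I = P × r × t
I = $33,824.50 × 0.0579 × 7.7
I = $15,079.98

I = P × r × t = $15,079.98


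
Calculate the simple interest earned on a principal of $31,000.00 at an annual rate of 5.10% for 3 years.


Simple interest formula: I = P × r × t
I = $31,000.00 × 0.051 × 3
I = $4,743.00

I = P × r × t = $4,743.00


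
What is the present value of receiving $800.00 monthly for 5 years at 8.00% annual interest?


Present value of an ordinary annuity: PV = PMT × (1 − (1 + r)^(−n)) / r
Monthly rate r = 0.08/12 ≈ 0.00666667, n = 60
PV = $800.00 × (1 − (1 + 0.08/12)^(−60)) / (0.08/12)
PV = $800.00 × 49.318433
PV = $39,454.75

PV = PMT × (1-(1+r)^(-n))/r = $39,454.75


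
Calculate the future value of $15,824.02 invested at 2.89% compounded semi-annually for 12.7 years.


Compound interest formula: A = P(1 + r/n)^(nt)
A = $15,824.02 × (1 + 0.0289/2)^(2 × 12.7)
Growth factor: (1 + 0.0289/2)^25.4 = 1.439655
A = $15,824.02 × 1.439655
A = $22,781.13

A = P(1 + r/n)^(nt) = $22,781.13


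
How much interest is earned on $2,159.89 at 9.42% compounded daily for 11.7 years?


Compound interest earned = final amount − principal.
A = P(1 + r/n)^(nt) = $2,159.89 × (1 + 0.0942/365)^(365 × 11.7) = $6,501.64
Interest = A − P = $6,501.64 − $2,159.89 = $4,341.75

Interest = A - P = $4,341.75


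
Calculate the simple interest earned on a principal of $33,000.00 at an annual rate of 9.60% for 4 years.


Simple interest formula: I = P × r × t
I = $33,000.00 × 0.096 × 4
I = $12,672.00

I = P × r × t = $12,672.00


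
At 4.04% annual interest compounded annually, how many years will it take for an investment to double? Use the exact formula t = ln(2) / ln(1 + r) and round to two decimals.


Doubling condition: (1 + r)^t = 2
Take ln of both sides: t × ln(1 + r) = ln(2)
t = ln(2) / ln(1 + r)
t = 0.693147 / 0.039605
t = 17.50

t = ln(2) / ln(1 + r) = 17.50 years


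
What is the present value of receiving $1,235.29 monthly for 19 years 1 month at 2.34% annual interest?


Present value of an ordinary annuity: PV = PMT × (1 − (1 + r)^(−n)) / r
Monthly rate r = 0.0234/12 = 0.00195, n = 229
PV = $1,235.29 × (1 − (1 + 0.0234/12)^(−229)) / (0.0234/12)
PV = $1,235.29 × 184.558954
PV = $227,983.83

PV = PMT × (1-(1+r)^(-n))/r = $227,983.83


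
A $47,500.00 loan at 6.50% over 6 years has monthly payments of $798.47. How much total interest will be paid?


Total paid over the life of the loan = PMT × n.
Total paid = $798.47 × 72 = $57,489.84
Total interest = total paid − principal = $57,489.84 − $47,500.00 = $9,989.84

Total interest = (PMT × n) - PV = $9,989.84


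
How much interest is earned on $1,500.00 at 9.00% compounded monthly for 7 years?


Compound interest earned = final amount − principal.
A = P(1 + r/n)^(nt) = $1,500.00 × (1 + 0.09/12)^(12 × 7) = $2,809.80
Interest = A − P = $2,809.80 − $1,500.00 = $1,309.80

Interest = A - P = $1,309.80


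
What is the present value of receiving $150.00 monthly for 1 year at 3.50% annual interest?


Present value of an ordinary annuity: PV = PMT × (1 − (1 + r)^(−n)) / r
Monthly rate r = 0.035/12 ≈ 0.00291667, n = 12
PV = $150.00 × (1 − (1 + 0.035/12)^(−12)) / (0.035/12)
PV = $150.00 × 11.775563
PV = $1,766.33

PV = PMT × (1-(1+r)^(-n))/r = $1,766.33


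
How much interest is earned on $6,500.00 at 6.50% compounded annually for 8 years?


Compound interest earned = final amount − principal.
A = P(1 + r/n)^(nt) = $6,500.00 × (1 + 0.065/1)^(1 × 8) = $10,757.47
Interest = A − P = $10,757.47 − $6,500.00 = $4,257.47

Interest = A - P = $4,257.47


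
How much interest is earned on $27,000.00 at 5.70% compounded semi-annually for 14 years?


Compound interest earned = final amount − principal.
A = P(1 + r/n)^(nt) = $27,000.00 × (1 + 0.057/2)^(2 × 14) = $59,304.01
Interest = A − P = $59,304.01 − $27,000.00 = $32,304.01

Interest = A - P = $32,304.01


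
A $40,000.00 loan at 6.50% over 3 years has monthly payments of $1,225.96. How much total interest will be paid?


Total paid over the life of the loan = PMT × n.
Total paid = $1,225.96 × 36 = $44,134.56
Total interest = total paid − principal = $44,134.56 − $40,000.00 = $4,134.56

Total interest = (PMT × n) - PV = $4,134.56


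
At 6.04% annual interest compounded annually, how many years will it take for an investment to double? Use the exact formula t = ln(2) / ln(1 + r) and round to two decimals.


Doubling condition: (1 + r)^t = 2
Take ln of both sides: t × ln(1 + r) = ln(2)
t = ln(2) / ln(1 + r)
t = 0.693147 / 0.058646
t = 11.82

t = ln(2) / ln(1 + r) = 11.82 years


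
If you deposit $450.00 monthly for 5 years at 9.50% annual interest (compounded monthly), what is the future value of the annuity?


Future value of an ordinary annuity: FV = PMT × ((1 + r)^n − 1) / r
Monthly rate r = 0.095/12 ≈ 0.00791667, n = 60
FV = $450.00 × ((1 + 0.095/12)^60 − 1) / (0.095/12)
FV = $450.00 × 76.422249
FV = $34,390.01

FV = PMT × ((1+r)^n - 1)/r = $34,390.01


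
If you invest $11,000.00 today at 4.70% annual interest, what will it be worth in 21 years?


Future value formula: FV = PV × (1 + r)^t
FV = $11,000.00 × (1 + 0.047)^21
FV = $11,000.00 × 2.6234954
FV = $28,858.45

FV = PV × (1 + r)^t = $28,858.45


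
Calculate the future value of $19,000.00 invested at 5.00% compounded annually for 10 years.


Compound interest formula: A = P(1 + r/n)^(nt)
A = $19,000.00 × (1 + 0.05/1)^(1 × 10)
Growth factor: (1 + 0.05/1)^10 = 1.6288946
A = $19,000.00 × 1.6288946
A = $30,949.00

A = P(1 + r/n)^(nt) = $30,949.00


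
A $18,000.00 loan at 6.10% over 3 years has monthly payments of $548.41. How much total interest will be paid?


Total paid over the life of the loan = PMT × n.
Total paid = $548.41 × 36 = $19,742.76
Total interest = total paid − principal = $19,742.76 − $18,000.00 = $1,742.76

Total interest = (PMT × n) - PV = $1,742.76


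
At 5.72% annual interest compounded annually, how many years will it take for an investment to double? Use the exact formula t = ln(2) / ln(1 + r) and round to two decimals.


Doubling condition: (1 + r)^t = 2
Take ln of both sides: t × ln(1 + r) = ln(2)
t = ln(2) / ln(1 + r)
t = 0.693147 / 0.055624
t = 12.46

t = ln(2) / ln(1 + r) = 12.46 years


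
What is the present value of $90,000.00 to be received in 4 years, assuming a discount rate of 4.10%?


Present value formula: PV = FV / (1 + r)^t
PV = $90,000.00 / (1 + 0.041)^4
PV = $90,000.00 / 1.1743645
PV = $76,637.19

PV = FV / (1 + r)^t = $76,637.19


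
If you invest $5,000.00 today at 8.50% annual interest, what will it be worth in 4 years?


Future value formula: FV = PV × (1 + r)^t
FV = $5,000.00 × (1 + 0.085)^4
FV = $5,000.00 × 1.3858587
FV = $6,929.29

FV = PV × (1 + r)^t = $6,929.29


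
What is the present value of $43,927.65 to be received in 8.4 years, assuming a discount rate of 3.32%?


Present value formula: PV = FV / (1 + r)^t
PV = $43,927.65 / (1 + 0.0332)^8.4
PV = $43,927.65 / 1.315676
PV = $33,387.89

PV = FV / (1 + r)^t = $33,387.89


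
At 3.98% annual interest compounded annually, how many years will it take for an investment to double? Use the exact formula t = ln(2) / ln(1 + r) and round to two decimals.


Doubling condition: (1 + r)^t = 2
Take ln of both sides: t × ln(1 + r) = ln(2)
t = ln(2) / ln(1 + r)
t = 0.693147 / 0.039028
t = 17.76

t = ln(2) / ln(1 + r) = 17.76 years


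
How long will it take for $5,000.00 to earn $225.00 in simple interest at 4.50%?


Rearrange the simple interest formula for t:
I = P × r × t  ⇒  t = I / (P × r)
t = $225.00 / ($5,000.00 × 0.045)
t = 1

t = I/(P×r) = 1 year


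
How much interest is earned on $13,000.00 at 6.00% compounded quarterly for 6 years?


Compound interest earned = final amount − principal.
A = P(1 + r/n)^(nt) = $13,000.00 × (1 + 0.06/4)^(4 × 6) = $18,583.54
Interest = A − P = $18,583.54 − $13,000.00 = $5,583.54

Interest = A - P = $5,583.54


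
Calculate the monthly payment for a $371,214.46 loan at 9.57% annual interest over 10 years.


Loan payment formula: PMT = PV × r / (1 − (1 + r)^(−n))
Monthly rate r = 0.0957/12 = 0.007975, n = 120 months
Denominator: 1 − (1 + 0.0957/12)^(−120) = 0.614496
PMT = $371,214.46 × (0.0957/12) / 0.614496
PMT = $4,817.66 per month

PMT = PV × r / (1-(1+r)^(-n)) = $4,817.66/month


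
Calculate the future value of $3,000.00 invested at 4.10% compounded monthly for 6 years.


Compound interest formula: A = P(1 + r/n)^(nt)
A = $3,000.00 × (1 + 0.041/12)^(12 × 6)
Growth factor: (1 + 0.041/12)^72 = 1.278363
A = $3,000.00 × 1.278363
A = $3,835.09

A = P(1 + r/n)^(nt) = $3,835.09


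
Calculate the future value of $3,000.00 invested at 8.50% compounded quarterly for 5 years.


Compound interest formula: A = P(1 + r/n)^(nt)
A = $3,000.00 × (1 + 0.085/4)^(4 × 5)
Growth factor: (1 + 0.085/4)^20 = 1.5227948
A = $3,000.00 × 1.5227948
A = $4,568.38

A = P(1 + r/n)^(nt) = $4,568.38


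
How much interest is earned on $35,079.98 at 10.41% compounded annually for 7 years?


Compound interest earned = final amount − principal.
A = P(1 + r/n)^(nt) = $35,079.98 × (1 + 0.1041/1)^(1 × 7) = $70,164.62
Interest = A − P = $70,164.62 − $35,079.98 = $35,084.64

Interest = A - P = $35,084.64


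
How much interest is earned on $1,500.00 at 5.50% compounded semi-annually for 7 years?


Compound interest earned = final amount − principal.
A = P(1 + r/n)^(nt) = $1,500.00 × (1 + 0.055/2)^(2 × 7) = $2,192.99
Interest = A − P = $2,192.99 − $1,500.00 = $692.99

Interest = A - P = $692.99


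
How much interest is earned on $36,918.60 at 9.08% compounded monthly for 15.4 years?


Compound interest earned = final amount − principal.
A = P(1 + r/n)^(nt) = $36,918.60 × (1 + 0.0908/12)^(12 × 15.4) = $148,676.34
Interest = A − P = $148,676.34 − $36,918.60 = $111,757.74

Interest = A - P = $111,757.74


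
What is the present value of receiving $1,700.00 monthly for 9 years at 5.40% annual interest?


Present value of an ordinary annuity: PV = PMT × (1 − (1 + r)^(−n)) / r
Monthly rate r = 0.054/12 = 0.0045, n = 108
PV = $1,700.00 × (1 − (1 + 0.054/12)^(−108)) / (0.054/12)
PV = $1,700.00 × 85.388277
PV = $145,160.07

PV = PMT × (1-(1+r)^(-n))/r = $145,160.07


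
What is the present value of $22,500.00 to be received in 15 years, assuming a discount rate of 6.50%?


Present value formula: PV = FV / (1 + r)^t
PV = $22,500.00 / (1 + 0.065)^15
PV = $22,500.00 / 2.571841
PV = $8,748.60

PV = FV / (1 + r)^t = $8,748.60


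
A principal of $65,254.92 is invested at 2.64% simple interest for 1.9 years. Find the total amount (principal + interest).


Total amount formula: A = P(1 + rt) = P + P·r·t
Interest: I = P × r × t = $65,254.92 × 0.0264 × 1.9 = $3,273.19
A = P + I = $65,254.92 + $3,273.19 = $68,528.11

A = P + I = P(1 + rt) = $68,528.11


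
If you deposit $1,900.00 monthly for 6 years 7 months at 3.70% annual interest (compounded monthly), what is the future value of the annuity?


Future value of an ordinary annuity: FV = PMT × ((1 + r)^n − 1) / r
Monthly rate r = 0.037/12 ≈ 0.00308333, n = 79
FV = $1,900.00 × ((1 + 0.037/12)^79 − 1) / (0.037/12)
FV = $1,900.00 × 89.297710
FV = $169,665.65

FV = PMT × ((1+r)^n - 1)/r = $169,665.65


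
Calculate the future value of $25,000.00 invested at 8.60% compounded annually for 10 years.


Compound interest formula: A = P(1 + r/n)^(nt)
A = $25,000.00 × (1 + 0.086/1)^(1 × 10)
Growth factor: (1 + 0.086/1)^10 = 2.28190864
A = $25,000.00 × 2.28190864
A = $57,047.72

A = P(1 + r/n)^(nt) = $57,047.72


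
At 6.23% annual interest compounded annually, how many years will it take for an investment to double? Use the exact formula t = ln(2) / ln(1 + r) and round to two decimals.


Doubling condition: (1 + r)^t = 2
Take ln of both sides: t × ln(1 + r) = ln(2)
t = ln(2) / ln(1 + r)
t = 0.693147 / 0.060436
t = 11.47

t = ln(2) / ln(1 + r) = 11.47 years


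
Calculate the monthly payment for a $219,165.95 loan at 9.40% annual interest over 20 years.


Loan payment formula: PMT = PV × r / (1 − (1 + r)^(−n))
Monthly rate r = 0.094/12 ≈ 0.00783333, n = 240 months
Denominator: 1 − (1 + 0.094/12)^(−240) = 0.846288
PMT = $219,165.95 × (0.094/12) / 0.846288
PMT = $2,028.62 per month

PMT = PV × r / (1-(1+r)^(-n)) = $2,028.62/month


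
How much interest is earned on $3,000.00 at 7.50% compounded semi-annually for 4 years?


Compound interest earned = final amount − principal.
A = P(1 + r/n)^(nt) = $3,000.00 × (1 + 0.075/2)^(2 × 4) = $4,027.41
Interest = A − P = $4,027.41 − $3,000.00 = $1,027.41

Interest = A - P = $1,027.41


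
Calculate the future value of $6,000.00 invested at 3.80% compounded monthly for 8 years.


Compound interest formula: A = P(1 + r/n)^(nt)
A = $6,000.00 × (1 + 0.038/12)^(12 × 8)
Growth factor: (1 + 0.038/12)^96 = 1.354618
A = $6,000.00 × 1.354618
A = $8,127.71

A = P(1 + r/n)^(nt) = $8,127.71


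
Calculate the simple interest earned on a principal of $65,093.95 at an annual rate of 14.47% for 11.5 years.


Simple interest formula: I = P × r × t
I = $65,093.95 × 0.1447 × 11.5
I = $108,319.59

I = P × r × t = $108,319.59


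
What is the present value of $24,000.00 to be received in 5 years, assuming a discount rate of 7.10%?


Present value formula: PV = FV / (1 + r)^t
PV = $24,000.00 / (1 + 0.071)^5
PV = $24,000.00 / 1.409118
PV = $17,031.93

PV = FV / (1 + r)^t = $17,031.93


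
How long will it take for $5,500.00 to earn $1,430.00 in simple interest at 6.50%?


Rearrange the simple interest formula for t:
I = P × r × t  ⇒  t = I / (P × r)
t = $1,430.00 / ($5,500.00 × 0.065)
t = 4

t = I/(P×r) = 4 years


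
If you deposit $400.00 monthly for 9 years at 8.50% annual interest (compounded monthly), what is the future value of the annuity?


Future value of an ordinary annuity: FV = PMT × ((1 + r)^n − 1) / r
Monthly rate r = 0.085/12 ≈ 0.00708333, n = 108
FV = $400.00 × ((1 + 0.085/12)^108 − 1) / (0.085/12)
FV = $400.00 × 161.393943
FV = $64,557.58

FV = PMT × ((1+r)^n - 1)/r = $64,557.58


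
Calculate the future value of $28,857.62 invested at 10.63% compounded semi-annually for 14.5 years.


Compound interest formula: A = P(1 + r/n)^(nt)
A = $28,857.62 × (1 + 0.1063/2)^(2 × 14.5)
Growth factor: (1 + 0.1063/2)^29 = 4.489694
A = $28,857.62 × 4.489694
A = $129,561.88

A = P(1 + r/n)^(nt) = $129,561.88


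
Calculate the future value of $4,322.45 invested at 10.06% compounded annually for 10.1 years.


Compound interest formula: A = P(1 + r/n)^(nt)
A = $4,322.45 × (1 + 0.1006/1)^(1 × 10.1)
Growth factor: (1 + 0.1006/1)^10.1 = 2.633044
A = $4,322.45 × 2.633044
A = $11,381.20

A = P(1 + r/n)^(nt) = $11,381.20


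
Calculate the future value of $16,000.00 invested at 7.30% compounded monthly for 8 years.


Compound interest formula: A = P(1 + r/n)^(nt)
A = $16,000.00 × (1 + 0.073/12)^(12 × 8)
Growth factor: (1 + 0.073/12)^96 = 1.7900272
A = $16,000.00 × 1.7900272
A = $28,640.44

A = P(1 + r/n)^(nt) = $28,640.44


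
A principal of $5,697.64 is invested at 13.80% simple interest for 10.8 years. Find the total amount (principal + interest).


Total amount formula: A = P(1 + rt) = P + P·r·t
Interest: I = P × r × t = $5,697.64 × 0.138 × 10.8 = $8,491.76
A = P + I = $5,697.64 + $8,491.76 = $14,189.40

A = P + I = P(1 + rt) = $14,189.40


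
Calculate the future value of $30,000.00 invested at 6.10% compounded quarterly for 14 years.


Compound interest formula: A = P(1 + r/n)^(nt)
A = $30,000.00 × (1 + 0.061/4)^(4 × 14)
Growth factor: (1 + 0.061/4)^56 = 2.3339304
A = $30,000.00 × 2.3339304
A = $70,017.91

A = P(1 + r/n)^(nt) = $70,017.91


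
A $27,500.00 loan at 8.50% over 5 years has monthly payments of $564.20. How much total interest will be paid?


Total paid over the life of the loan = PMT × n.
Total paid = $564.20 × 60 = $33,852.00
Total interest = total paid − principal = $33,852.00 − $27,500.00 = $6,352.00

Total interest = (PMT × n) - PV = $6,352.00


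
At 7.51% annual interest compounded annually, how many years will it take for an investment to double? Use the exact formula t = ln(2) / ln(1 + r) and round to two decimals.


Doubling condition: (1 + r)^t = 2
Take ln of both sides: t × ln(1 + r) = ln(2)
t = ln(2) / ln(1 + r)
t = 0.693147 / 0.072414
t = 9.57

t = ln(2) / ln(1 + r) = 9.57 years


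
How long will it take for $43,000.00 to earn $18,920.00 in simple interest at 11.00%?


Rearrange the simple interest formula for t:
I = P × r × t  ⇒  t = I / (P × r)
t = $18,920.00 / ($43,000.00 × 0.11)
t = 4

t = I/(P×r) = 4 years


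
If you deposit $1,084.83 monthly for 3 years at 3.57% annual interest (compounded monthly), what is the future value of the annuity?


Future value of an ordinary annuity: FV = PMT × ((1 + r)^n − 1) / r
Monthly rate r = 0.0357/12 = 0.002975, n = 36
FV = $1,084.83 × ((1 + 0.0357/12)^36 − 1) / (0.0357/12)
FV = $1,084.83 × 37.939024
FV = $41,157.39

FV = PMT × ((1+r)^n - 1)/r = $41,157.39


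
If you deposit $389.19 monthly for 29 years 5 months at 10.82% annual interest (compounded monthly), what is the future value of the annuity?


Future value of an ordinary annuity: FV = PMT × ((1 + r)^n − 1) / r
Monthly rate r = 0.1082/12 ≈ 0.00901667, n = 353
FV = $389.19 × ((1 + 0.1082/12)^353 − 1) / (0.1082/12)
FV = $389.19 × 2525.838197
FV = $983,030.97

FV = PMT × ((1+r)^n - 1)/r = $983,030.97


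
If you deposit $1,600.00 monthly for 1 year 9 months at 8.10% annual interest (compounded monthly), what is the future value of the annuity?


Future value of an ordinary annuity: FV = PMT × ((1 + r)^n − 1) / r
Monthly rate r = 0.081/12 = 0.00675, n = 21
FV = $1,600.00 × ((1 + 0.081/12)^21 − 1) / (0.081/12)
FV = $1,600.00 × 22.479982
FV = $35,967.97

FV = PMT × ((1+r)^n - 1)/r = $35,967.97


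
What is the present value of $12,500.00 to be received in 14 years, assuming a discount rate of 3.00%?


Present value formula: PV = FV / (1 + r)^t
PV = $12,500.00 / (1 + 0.03)^14
PV = $12,500.00 / 1.512590
PV = $8,263.97

PV = FV / (1 + r)^t = $8,263.97


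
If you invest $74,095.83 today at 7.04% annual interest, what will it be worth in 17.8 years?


Future value formula: FV = PV × (1 + r)^t
FV = $74,095.83 × (1 + 0.0704)^17.8
FV = $74,095.83 × 3.3567623
FV = $248,722.09

FV = PV × (1 + r)^t = $248,722.09


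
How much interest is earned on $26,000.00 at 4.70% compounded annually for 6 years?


Compound interest earned = final amount − principal.
A = P(1 + r/n)^(nt) = $26,000.00 × (1 + 0.047/1)^(1 × 6) = $34,249.44
Interest = A − P = $34,249.44 − $26,000.00 = $8,249.44

Interest = A - P = $8,249.44


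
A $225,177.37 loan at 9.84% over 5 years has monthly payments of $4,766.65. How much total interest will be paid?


Total paid over the life of the loan = PMT × n.
Total paid = $4,766.65 × 60 = $285,999.00
Total interest = total paid − principal = $285,999.00 − $225,177.37 = $60,821.63

Total interest = (PMT × n) - PV = $60,821.63


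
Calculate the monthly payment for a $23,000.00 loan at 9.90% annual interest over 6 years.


Loan payment formula: PMT = PV × r / (1 − (1 + r)^(−n))
Monthly rate r = 0.099/12 = 0.00825, n = 72 months
Denominator: 1 − (1 + 0.099/12)^(−72) = 0.4465385
PMT = $23,000.00 × (0.099/12) / 0.4465385
PMT = $424.94 per month

PMT = PV × r / (1-(1+r)^(-n)) = $424.94/month


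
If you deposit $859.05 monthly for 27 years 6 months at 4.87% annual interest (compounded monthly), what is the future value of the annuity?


Future value of an ordinary annuity: FV = PMT × ((1 + r)^n − 1) / r
Monthly rate r = 0.0487/12 ≈ 0.00405833, n = 330
FV = $859.05 × ((1 + 0.0487/12)^330 − 1) / (0.0487/12)
FV = $859.05 × 691.3802633
FV = $593,930.22

FV = PMT × ((1+r)^n - 1)/r = $593,930.22


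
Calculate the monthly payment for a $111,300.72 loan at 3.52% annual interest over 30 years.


Loan payment formula: PMT = PV × r / (1 − (1 + r)^(−n))
Monthly rate r = 0.0352/12 ≈ 0.00293333, n = 360 months
Denominator: 1 − (1 + 0.0352/12)^(−360) = 0.651617
PMT = $111,300.72 × (0.0352/12) / 0.651617
PMT = $501.03 per month

PMT = PV × r / (1-(1+r)^(-n)) = $501.03/month


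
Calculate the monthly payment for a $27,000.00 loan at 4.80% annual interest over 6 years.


Loan payment formula: PMT = PV × r / (1 − (1 + r)^(−n))
Monthly rate r = 0.048/12 = 0.004, n = 72 months
Denominator: 1 − (1 + 0.048/12)^(−72) = 0.249808
PMT = $27,000.00 × (0.048/12) / 0.249808
PMT = $432.33 per month

PMT = PV × r / (1-(1+r)^(-n)) = $432.33/month


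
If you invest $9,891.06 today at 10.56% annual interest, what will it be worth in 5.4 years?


Future value formula: FV = PV × (1 + r)^t
FV = $9,891.06 × (1 + 0.1056)^5.4
FV = $9,891.06 × 1.7196076
FV = $17,008.74

FV = PV × (1 + r)^t = $17,008.74


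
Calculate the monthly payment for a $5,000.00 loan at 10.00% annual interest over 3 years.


Loan payment formula: PMT = PV × r / (1 − (1 + r)^(−n))
Monthly rate r = 0.1/12 ≈ 0.00833333, n = 36 months
Denominator: 1 − (1 + 0.1/12)^(−36) = 0.258260
PMT = $5,000.00 × (0.1/12) / 0.258260
PMT = $161.34 per month

PMT = PV × r / (1-(1+r)^(-n)) = $161.34/month


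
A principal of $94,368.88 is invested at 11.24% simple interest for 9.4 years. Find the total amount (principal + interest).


Total amount formula: A = P(1 + rt) = P + P·r·t
Interest: I = P × r × t = $94,368.88 × 0.1124 × 9.4 = $99,706.38
A = P + I = $94,368.88 + $99,706.38 = $194,075.26

A = P + I = P(1 + rt) = $194,075.26


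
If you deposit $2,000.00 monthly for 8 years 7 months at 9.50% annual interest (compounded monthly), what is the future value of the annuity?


Future value of an ordinary annuity: FV = PMT × ((1 + r)^n − 1) / r
Monthly rate r = 0.095/12 ≈ 0.00791667, n = 103
FV = $2,000.00 × ((1 + 0.095/12)^103 − 1) / (0.095/12)
FV = $2,000.00 × 158.257534
FV = $316,515.07

FV = PMT × ((1+r)^n - 1)/r = $316,515.07


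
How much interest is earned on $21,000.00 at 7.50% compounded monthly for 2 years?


Compound interest earned = final amount − principal.
A = P(1 + r/n)^(nt) = $21,000.00 × (1 + 0.075/12)^(12 × 2) = $24,387.13
Interest = A − P = $24,387.13 − $21,000.00 = $3,387.13

Interest = A - P = $3,387.13


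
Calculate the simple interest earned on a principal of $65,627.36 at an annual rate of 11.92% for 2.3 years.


Simple interest formula: I = P × r × t
I = $65,627.36 × 0.1192 × 2.3
I = $17,992.40

I = P × r × t = $17,992.40


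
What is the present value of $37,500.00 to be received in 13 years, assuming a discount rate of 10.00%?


Present value formula: PV = FV / (1 + r)^t
PV = $37,500.00 / (1 + 0.1)^13
PV = $37,500.00 / 3.452271
PV = $10,862.41

PV = FV / (1 + r)^t = $10,862.41


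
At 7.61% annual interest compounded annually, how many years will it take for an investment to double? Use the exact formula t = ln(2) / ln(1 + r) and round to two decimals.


Doubling condition: (1 + r)^t = 2
Take ln of both sides: t × ln(1 + r) = ln(2)
t = ln(2) / ln(1 + r)
t = 0.693147 / 0.073343
t = 9.45

t = ln(2) / ln(1 + r) = 9.45 years


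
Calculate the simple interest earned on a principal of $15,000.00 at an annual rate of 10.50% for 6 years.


Simple interest formula: I = P × r × t
I = $15,000.00 × 0.105 × 6
I = $9,450.00

I = P × r × t = $9,450.00


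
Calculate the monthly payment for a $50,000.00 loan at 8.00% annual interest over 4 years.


Loan payment formula: PMT = PV × r / (1 − (1 + r)^(−n))
Monthly rate r = 0.08/12 ≈ 0.00666667, n = 48 months
Denominator: 1 − (1 + 0.08/12)^(−48) = 0.273079
PMT = $50,000.00 × (0.08/12) / 0.273079
PMT = $1,220.65 per month

PMT = PV × r / (1-(1+r)^(-n)) = $1,220.65/month


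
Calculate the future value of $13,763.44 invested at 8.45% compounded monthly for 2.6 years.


Compound interest formula: A = P(1 + r/n)^(nt)
A = $13,763.44 × (1 + 0.0845/12)^(12 × 2.6)
Growth factor: (1 + 0.0845/12)^31.2 = 1.244744
A = $13,763.44 × 1.244744
A = $17,131.96

A = P(1 + r/n)^(nt) = $17,131.96


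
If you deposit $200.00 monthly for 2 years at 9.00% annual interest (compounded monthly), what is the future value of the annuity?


Future value of an ordinary annuity: FV = PMT × ((1 + r)^n − 1) / r
Monthly rate r = 0.09/12 = 0.0075, n = 24
FV = $200.00 × ((1 + 0.09/12)^24 − 1) / (0.09/12)
FV = $200.00 × 26.188471
FV = $5,237.69

FV = PMT × ((1+r)^n - 1)/r = $5,237.69


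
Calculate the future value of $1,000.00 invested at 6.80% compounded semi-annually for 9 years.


Compound interest formula: A = P(1 + r/n)^(nt)
A = $1,000.00 × (1 + 0.068/2)^(2 × 9)
Growth factor: (1 + 0.068/2)^18 = 1.825449
A = $1,000.00 × 1.825449
A = $1,825.45

A = P(1 + r/n)^(nt) = $1,825.45


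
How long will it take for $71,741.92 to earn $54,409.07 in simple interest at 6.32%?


Rearrange the simple interest formula for t:
I = P × r × t  ⇒  t = I / (P × r)
t = $54,409.07 / ($71,741.92 × 0.0632)
t = 12

t = I/(P×r) = 12 years


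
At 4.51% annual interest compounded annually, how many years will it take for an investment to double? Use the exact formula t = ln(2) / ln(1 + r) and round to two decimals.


Doubling condition: (1 + r)^t = 2
Take ln of both sides: t × ln(1 + r) = ln(2)
t = ln(2) / ln(1 + r)
t = 0.693147 / 0.044113
t = 15.71

t = ln(2) / ln(1 + r) = 15.71 years


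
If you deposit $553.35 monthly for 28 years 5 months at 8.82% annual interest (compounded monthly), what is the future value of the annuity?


Future value of an ordinary annuity: FV = PMT × ((1 + r)^n − 1) / r
Monthly rate r = 0.0882/12 = 0.00735, n = 341
FV = $553.35 × ((1 + 0.0882/12)^341 − 1) / (0.0882/12)
FV = $553.35 × 1516.766927
FV = $839,302.98

FV = PMT × ((1+r)^n - 1)/r = $839,302.98


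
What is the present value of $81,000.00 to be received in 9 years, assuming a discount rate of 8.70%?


Present value formula: PV = FV / (1 + r)^t
PV = $81,000.00 / (1 + 0.087)^9
PV = $81,000.00 / 2.118683
PV = $38,231.30

PV = FV / (1 + r)^t = $38,231.30


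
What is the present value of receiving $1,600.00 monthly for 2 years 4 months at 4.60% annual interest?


Present value of an ordinary annuity: PV = PMT × (1 − (1 + r)^(−n)) / r
Monthly rate r = 0.046/12 ≈ 0.00383333, n = 28
PV = $1,600.00 × (1 − (1 + 0.046/12)^(−28)) / (0.046/12)
PV = $1,600.00 × 26.501596
PV = $42,402.55

PV = PMT × (1-(1+r)^(-n))/r = $42,402.55


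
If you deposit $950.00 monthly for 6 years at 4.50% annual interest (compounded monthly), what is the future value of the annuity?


Future value of an ordinary annuity: FV = PMT × ((1 + r)^n − 1) / r
Monthly rate r = 0.045/12 = 0.00375, n = 72
FV = $950.00 × ((1 + 0.045/12)^72 − 1) / (0.045/12)
FV = $950.00 × 82.480827
FV = $78,356.79

FV = PMT × ((1+r)^n - 1)/r = $78,356.79


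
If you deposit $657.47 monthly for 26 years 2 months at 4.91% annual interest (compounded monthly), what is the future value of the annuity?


Future value of an ordinary annuity: FV = PMT × ((1 + r)^n − 1) / r
Monthly rate r = 0.0491/12 ≈ 0.00409167, n = 314
FV = $657.47 × ((1 + 0.0491/12)^314 − 1) / (0.0491/12)
FV = $657.47 × 636.519147
FV = $418,492.24

FV = PMT × ((1+r)^n - 1)/r = $418,492.24


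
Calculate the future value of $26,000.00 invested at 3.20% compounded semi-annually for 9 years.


Compound interest formula: A = P(1 + r/n)^(nt)
A = $26,000.00 × (1 + 0.032/2)^(2 × 9)
Growth factor: (1 + 0.032/2)^18 = 1.330720
A = $26,000.00 × 1.330720
A = $34,598.72

A = P(1 + r/n)^(nt) = $34,598.72


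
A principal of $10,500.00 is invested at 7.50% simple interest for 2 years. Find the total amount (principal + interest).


Total amount formula: A = P(1 + rt) = P + P·r·t
Interest: I = P × r × t = $10,500.00 × 0.075 × 2 = $1,575.00
A = P + I = $10,500.00 + $1,575.00 = $12,075.00

A = P + I = P(1 + rt) = $12,075.00


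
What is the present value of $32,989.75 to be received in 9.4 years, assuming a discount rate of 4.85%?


Present value formula: PV = FV / (1 + r)^t
PV = $32,989.75 / (1 + 0.0485)^9.4
PV = $32,989.75 / 1.560786
PV = $21,136.63

PV = FV / (1 + r)^t = $21,136.63


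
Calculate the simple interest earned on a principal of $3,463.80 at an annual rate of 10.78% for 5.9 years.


Simple interest formula: I = P × r × t
I = $3,463.80 × 0.1078 × 5.9
I = $2,203.05

I = P × r × t = $2,203.05


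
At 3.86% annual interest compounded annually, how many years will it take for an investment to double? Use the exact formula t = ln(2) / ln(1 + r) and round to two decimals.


Doubling condition: (1 + r)^t = 2
Take ln of both sides: t × ln(1 + r) = ln(2)
t = ln(2) / ln(1 + r)
t = 0.693147 / 0.037874
t = 18.30

t = ln(2) / ln(1 + r) = 18.30 years


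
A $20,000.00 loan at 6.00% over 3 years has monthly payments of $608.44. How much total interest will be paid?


Total paid over the life of the loan = PMT × n.
Total paid = $608.44 × 36 = $21,903.84
Total interest = total paid − principal = $21,903.84 − $20,000.00 = $1,903.84

Total interest = (PMT × n) - PV = $1,903.84


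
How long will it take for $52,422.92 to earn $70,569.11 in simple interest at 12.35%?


Rearrange the simple interest formula for t:
I = P × r × t  ⇒  t = I / (P × r)
t = $70,569.11 / ($52,422.92 × 0.1235)
t = 10.9

t = I/(P×r) = 10.9 years


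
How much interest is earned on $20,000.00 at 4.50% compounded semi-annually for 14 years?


Compound interest earned = final amount − principal.
A = P(1 + r/n)^(nt) = $20,000.00 × (1 + 0.045/2)^(2 × 14) = $37,290.90
Interest = A − P = $37,290.90 − $20,000.00 = $17,290.90

Interest = A - P = $17,290.90


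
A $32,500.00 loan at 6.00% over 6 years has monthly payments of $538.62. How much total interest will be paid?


Total paid over the life of the loan = PMT × n.
Total paid = $538.62 × 72 = $38,780.64
Total interest = total paid − principal = $38,780.64 − $32,500.00 = $6,280.64

Total interest = (PMT × n) - PV = $6,280.64


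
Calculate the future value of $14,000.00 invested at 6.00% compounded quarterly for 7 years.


Compound interest formula: A = P(1 + r/n)^(nt)
A = $14,000.00 × (1 + 0.06/4)^(4 × 7)
Growth factor: (1 + 0.06/4)^28 = 1.517222
A = $14,000.00 × 1.517222
A = $21,241.11

A = P(1 + r/n)^(nt) = $21,241.11


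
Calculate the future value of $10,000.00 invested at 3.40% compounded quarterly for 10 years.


Compound interest formula: A = P(1 + r/n)^(nt)
A = $10,000.00 × (1 + 0.034/4)^(4 × 10)
Growth factor: (1 + 0.034/4)^40 = 1.402930
A = $10,000.00 × 1.402930
A = $14,029.30

A = P(1 + r/n)^(nt) = $14,029.30
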